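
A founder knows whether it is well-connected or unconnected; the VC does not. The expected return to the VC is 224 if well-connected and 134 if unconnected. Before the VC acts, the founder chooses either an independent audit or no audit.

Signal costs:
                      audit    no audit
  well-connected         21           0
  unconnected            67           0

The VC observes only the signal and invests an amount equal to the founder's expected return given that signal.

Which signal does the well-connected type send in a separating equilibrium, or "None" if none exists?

Try well-connected → audit, unconnected → no audit:
  If types separate, audit earns payment 224 and no audit earns 134.
  Well-connected: audit gives 224 − 21 = 203; no audit gives 134 − 0 = 134. No deviation. ✓
  Unconnected: no audit gives 134 − 0 = 134; audit gives 224 − 67 = 157. Would deviate. ✗
Try well-connected → no audit, unconnected → audit:
  If types separate, no audit earns payment 224 and audit earns 134.
  Well-connected: no audit gives 224 − 0 = 224; audit gives 134 − 21 = 113. No deviation. ✓
  Unconnected: audit gives 134 − 67 = 67; no audit gives 224 − 0 = 224. Would deviate. ✗
Neither assignment is incentive-compatible.

None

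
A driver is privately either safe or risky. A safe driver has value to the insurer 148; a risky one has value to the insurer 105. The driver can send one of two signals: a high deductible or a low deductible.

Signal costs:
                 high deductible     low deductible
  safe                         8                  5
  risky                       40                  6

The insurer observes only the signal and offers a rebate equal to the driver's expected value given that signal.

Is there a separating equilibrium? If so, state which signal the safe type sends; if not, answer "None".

None

Try safe → high deductible, risky → low deductible:
  If types separate, high deductible earns payment 148 and low deductible earns 105.
  Safe: high deductible gives 148 − 8 = 140; low deductible gives 105 − 5 = 100. No deviation. ✓
  Risky: low deductible gives 105 − 6 = 99; high deductible gives 148 − 40 = 108. Would deviate. ✗
Try safe → low deductible, risky → high deductible:
  If types separate, low deductible earns payment 148 and high deductible earns 105.
  Safe: low deductible gives 148 − 5 = 143; high deductible gives 105 − 8 = 97. No deviation. ✓
  Risky: high deductible gives 105 − 40 = 65; low deductible gives 148 − 6 = 142. Would deviate. ✗
Neither assignment is incentive-compatible.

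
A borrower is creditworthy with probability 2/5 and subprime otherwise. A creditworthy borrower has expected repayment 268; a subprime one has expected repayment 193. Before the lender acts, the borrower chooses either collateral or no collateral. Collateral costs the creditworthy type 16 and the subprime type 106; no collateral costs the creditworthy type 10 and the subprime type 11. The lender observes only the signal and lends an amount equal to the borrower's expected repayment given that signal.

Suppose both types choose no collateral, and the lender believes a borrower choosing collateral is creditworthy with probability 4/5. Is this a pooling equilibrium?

No

At the pooled signal (no collateral) the lender holds the prior 2/5 and pays 2/5·268 + 3/5·193 = 223. Off-path (collateral) belief 4/5 gives 4/5·268 + 1/5·193 = 253.
Creditworthy: no collateral gives 223 − 10 = 213; collateral gives 253 − 16 = 237. Deviates. ✗
Subprime: no collateral gives 223 − 11 = 212; collateral gives 253 − 106 = 147. Stays. ✓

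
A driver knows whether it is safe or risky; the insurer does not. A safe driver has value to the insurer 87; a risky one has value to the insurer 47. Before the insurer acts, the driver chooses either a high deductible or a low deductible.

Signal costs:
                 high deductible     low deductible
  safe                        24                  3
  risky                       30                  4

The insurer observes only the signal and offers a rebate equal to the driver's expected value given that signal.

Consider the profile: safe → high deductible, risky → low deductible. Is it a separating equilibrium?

No

If types separate, high deductible earns payment 87 and low deductible earns 47.
Safe: high deductible gives 87 − 24 = 63; low deductible gives 47 − 3 = 44. No deviation. ✓
Risky: low deductible gives 47 − 4 = 43; high deductible gives 87 − 30 = 57. Would deviate. ✗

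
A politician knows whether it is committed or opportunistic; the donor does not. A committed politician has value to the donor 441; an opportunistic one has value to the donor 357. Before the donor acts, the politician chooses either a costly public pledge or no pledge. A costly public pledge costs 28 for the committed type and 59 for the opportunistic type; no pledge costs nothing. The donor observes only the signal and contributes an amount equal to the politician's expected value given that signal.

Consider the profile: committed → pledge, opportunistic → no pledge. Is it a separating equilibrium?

No

Under separation the donor infers type exactly: pledge → committed (pays 441), no pledge → opportunistic (pays 357).
Committed: pledge gives 441 − 28 = 413; no pledge gives 357 − 0 = 357. No deviation. ✓
Opportunistic: no pledge gives 357 − 0 = 357; pledge gives 441 − 59 = 382. Would deviate. ✗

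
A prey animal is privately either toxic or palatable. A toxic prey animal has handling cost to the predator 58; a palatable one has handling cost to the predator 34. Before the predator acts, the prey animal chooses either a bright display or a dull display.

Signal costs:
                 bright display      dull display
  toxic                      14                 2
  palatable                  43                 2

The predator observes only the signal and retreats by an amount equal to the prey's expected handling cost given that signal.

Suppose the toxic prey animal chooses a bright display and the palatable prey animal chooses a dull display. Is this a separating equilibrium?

If types separate, bright display earns payment 58 and dull display earns 34.
Toxic: bright display gives 58 − 14 = 44; dull display gives 34 − 2 = 32. No deviation. ✓
Palatable: dull display gives 34 − 2 = 32; bright display gives 58 − 43 = 15. No deviation. ✓
Neither type gains from mimicking the other.

Yes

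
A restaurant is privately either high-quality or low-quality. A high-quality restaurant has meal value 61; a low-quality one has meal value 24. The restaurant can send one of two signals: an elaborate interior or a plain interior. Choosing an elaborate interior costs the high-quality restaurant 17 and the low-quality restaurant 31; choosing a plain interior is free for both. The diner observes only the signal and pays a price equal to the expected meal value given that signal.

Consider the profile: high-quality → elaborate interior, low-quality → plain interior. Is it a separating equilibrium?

Under separation the diner infers type exactly: elaborate interior → high-quality (pays 61), plain interior → low-quality (pays 24).
High-quality: elaborate interior gives 61 − 17 = 44; plain interior gives 24 − 0 = 24. No deviation. ✓
Low-quality: plain interior gives 24 − 0 = 24; elaborate interior gives 61 − 31 = 30. Would deviate. ✗

No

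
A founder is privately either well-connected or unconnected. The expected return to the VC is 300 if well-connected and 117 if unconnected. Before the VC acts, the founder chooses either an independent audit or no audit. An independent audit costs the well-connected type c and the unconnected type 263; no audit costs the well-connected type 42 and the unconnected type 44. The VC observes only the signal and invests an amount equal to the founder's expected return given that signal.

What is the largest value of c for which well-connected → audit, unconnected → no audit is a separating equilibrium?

Under separation: audit → well-connected (pays 300); no audit → unconnected (pays 117).
Unconnected: 117 − 44 = 73 ≥ 300 − 263 = 37. Holds regardless of c. ✓
Well-connected: 300 − c ≥ 117 − 42, so c ≤ 300 − 75 = 225.

225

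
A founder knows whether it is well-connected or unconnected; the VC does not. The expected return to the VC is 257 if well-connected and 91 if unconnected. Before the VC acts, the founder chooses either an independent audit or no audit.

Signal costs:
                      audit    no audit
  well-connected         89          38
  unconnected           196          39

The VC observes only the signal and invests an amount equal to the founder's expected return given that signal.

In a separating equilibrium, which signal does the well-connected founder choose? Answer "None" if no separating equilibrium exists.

Try well-connected → audit, unconnected → no audit:
  Under separation the VC infers type exactly: audit → well-connected (pays 257), no audit → unconnected (pays 91).
  Well-connected: audit gives 257 − 89 = 168; no audit gives 91 − 38 = 53. No deviation. ✓
  Unconnected: no audit gives 91 − 39 = 52; audit gives 257 − 196 = 61. Would deviate. ✗
Try well-connected → no audit, unconnected → audit:
  Under separation the VC infers type exactly: no audit → well-connected (pays 257), audit → unconnected (pays 91).
  Well-connected: no audit gives 257 − 38 = 219; audit gives 91 − 89 = 2. No deviation. ✓
  Unconnected: audit gives 91 − 196 = -105; no audit gives 257 − 39 = 218. Would deviate. ✗
Neither assignment is incentive-compatible.

None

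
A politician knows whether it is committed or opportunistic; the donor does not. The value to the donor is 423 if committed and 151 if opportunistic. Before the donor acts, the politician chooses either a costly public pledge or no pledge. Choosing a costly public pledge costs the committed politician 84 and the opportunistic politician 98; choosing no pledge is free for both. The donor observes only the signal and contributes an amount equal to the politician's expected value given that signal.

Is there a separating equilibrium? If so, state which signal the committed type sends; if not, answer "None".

Try committed → pledge, opportunistic → no pledge:
  If types separate, pledge earns payment 423 and no pledge earns 151.
  Committed: pledge gives 423 − 84 = 339; no pledge gives 151 − 0 = 151. No deviation. ✓
  Opportunistic: no pledge gives 151 − 0 = 151; pledge gives 423 − 98 = 325. Would deviate. ✗
Try committed → no pledge, opportunistic → pledge:
  If types separate, no pledge earns payment 423 and pledge earns 151.
  Committed: no pledge gives 423 − 0 = 423; pledge gives 151 − 84 = 67. No deviation. ✓
  Opportunistic: pledge gives 151 − 98 = 53; no pledge gives 423 − 0 = 423. Would deviate. ✗
Neither assignment is incentive-compatible.

None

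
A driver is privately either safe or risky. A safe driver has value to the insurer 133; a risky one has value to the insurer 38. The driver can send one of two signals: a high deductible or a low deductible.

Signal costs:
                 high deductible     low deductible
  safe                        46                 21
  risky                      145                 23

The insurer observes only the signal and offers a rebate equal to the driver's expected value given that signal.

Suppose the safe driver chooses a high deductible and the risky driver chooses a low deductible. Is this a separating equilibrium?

If types separate, high deductible earns payment 133 and low deductible earns 38.
Safe: high deductible gives 133 − 46 = 87; low deductible gives 38 − 21 = 17. No deviation. ✓
Risky: low deductible gives 38 − 23 = 15; high deductible gives 133 − 145 = -12. No deviation. ✓
Neither type gains from mimicking the other.

Yes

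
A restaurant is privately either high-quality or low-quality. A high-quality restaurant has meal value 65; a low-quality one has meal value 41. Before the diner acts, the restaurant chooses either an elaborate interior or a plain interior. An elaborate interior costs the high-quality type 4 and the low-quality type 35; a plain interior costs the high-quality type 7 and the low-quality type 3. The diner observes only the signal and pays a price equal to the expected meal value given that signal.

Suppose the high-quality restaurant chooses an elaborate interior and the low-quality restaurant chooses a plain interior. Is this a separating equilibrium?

Yes

If types separate, elaborate interior earns payment 65 and plain interior earns 41.
High-quality: elaborate interior gives 65 − 4 = 61; plain interior gives 41 − 7 = 34. No deviation. ✓
Low-quality: plain interior gives 41 − 3 = 38; elaborate interior gives 65 − 35 = 30. No deviation. ✓
Neither type gains from mimicking the other.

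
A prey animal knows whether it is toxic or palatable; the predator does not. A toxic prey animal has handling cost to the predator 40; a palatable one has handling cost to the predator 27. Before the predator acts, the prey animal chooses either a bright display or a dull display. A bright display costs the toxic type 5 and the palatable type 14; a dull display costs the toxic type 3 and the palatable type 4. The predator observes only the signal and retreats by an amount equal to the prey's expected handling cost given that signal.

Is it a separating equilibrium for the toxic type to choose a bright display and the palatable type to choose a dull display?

No

If types separate, bright display earns payment 40 and dull display earns 27.
Toxic: bright display gives 40 − 5 = 35; dull display gives 27 − 3 = 24. No deviation. ✓
Palatable: dull display gives 27 − 4 = 23; bright display gives 40 − 14 = 26. Would deviate. ✗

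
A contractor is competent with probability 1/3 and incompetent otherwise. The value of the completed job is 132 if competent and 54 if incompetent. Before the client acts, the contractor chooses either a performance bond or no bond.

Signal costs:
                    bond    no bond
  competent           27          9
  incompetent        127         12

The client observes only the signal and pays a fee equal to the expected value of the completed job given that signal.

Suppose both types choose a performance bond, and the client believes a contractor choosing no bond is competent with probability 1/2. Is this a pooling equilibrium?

On the equilibrium path (bond) the client holds the prior 1/3 and pays 1/3·132 + 2/3·54 = 80. Off-path (no bond) belief 1/2 gives 1/2·132 + 1/2·54 = 93.
Competent: bond gives 80 − 27 = 53; no bond gives 93 − 9 = 84. Deviates. ✗
Incompetent: bond gives 80 − 127 = -47; no bond gives 93 − 12 = 81. Deviates. ✗

No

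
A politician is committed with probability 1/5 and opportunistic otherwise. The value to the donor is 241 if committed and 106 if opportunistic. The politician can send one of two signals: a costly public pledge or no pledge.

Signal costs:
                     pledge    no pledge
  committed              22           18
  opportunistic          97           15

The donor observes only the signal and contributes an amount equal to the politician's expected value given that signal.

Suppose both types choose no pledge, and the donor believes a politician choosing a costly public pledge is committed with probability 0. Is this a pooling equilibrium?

On the equilibrium path (no pledge) the donor holds the prior 1/5 and pays 1/5·241 + 4/5·106 = 133. Off-path (pledge) belief 0 gives 0·241 + 1·106 = 106.
Committed: no pledge gives 133 − 18 = 115; pledge gives 106 − 22 = 84. Stays. ✓
Opportunistic: no pledge gives 133 − 15 = 118; pledge gives 106 − 97 = 9. Stays. ✓
Beliefs are Bayes-consistent on-path and both types best-respond.

Yes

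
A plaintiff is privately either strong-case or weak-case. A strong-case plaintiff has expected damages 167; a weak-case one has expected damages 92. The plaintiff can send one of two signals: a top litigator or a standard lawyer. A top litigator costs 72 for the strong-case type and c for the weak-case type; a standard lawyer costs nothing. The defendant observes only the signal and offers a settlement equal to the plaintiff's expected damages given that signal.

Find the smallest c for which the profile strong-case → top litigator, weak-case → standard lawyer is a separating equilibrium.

75

Under separation: top litigator → strong-case (pays 167); standard lawyer → weak-case (pays 92).
Strong-case: 167 − 72 = 95 ≥ 92 − 0 = 92. Holds regardless of c. ✓
Weak-case: 92 − 0 ≥ 167 − c, so c ≥ 167 − 92 = 75.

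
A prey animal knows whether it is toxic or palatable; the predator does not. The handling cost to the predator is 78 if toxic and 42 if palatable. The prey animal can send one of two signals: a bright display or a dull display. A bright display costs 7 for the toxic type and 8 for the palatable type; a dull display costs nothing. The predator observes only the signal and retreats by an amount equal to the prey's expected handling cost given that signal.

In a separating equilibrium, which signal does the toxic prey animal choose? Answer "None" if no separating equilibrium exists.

Try toxic → bright display, palatable → dull display:
  Under separation the predator infers type exactly: bright display → toxic (pays 78), dull display → palatable (pays 42).
  Toxic: bright display gives 78 − 7 = 71; dull display gives 42 − 0 = 42. No deviation. ✓
  Palatable: dull display gives 42 − 0 = 42; bright display gives 78 − 8 = 70. Would deviate. ✗
Try toxic → dull display, palatable → bright display:
  Under separation the predator infers type exactly: dull display → toxic (pays 78), bright display → palatable (pays 42).
  Toxic: dull display gives 78 − 0 = 78; bright display gives 42 − 7 = 35. No deviation. ✓
  Palatable: bright display gives 42 − 8 = 34; dull display gives 78 − 0 = 78. Would deviate. ✗
Neither assignment is incentive-compatible.

None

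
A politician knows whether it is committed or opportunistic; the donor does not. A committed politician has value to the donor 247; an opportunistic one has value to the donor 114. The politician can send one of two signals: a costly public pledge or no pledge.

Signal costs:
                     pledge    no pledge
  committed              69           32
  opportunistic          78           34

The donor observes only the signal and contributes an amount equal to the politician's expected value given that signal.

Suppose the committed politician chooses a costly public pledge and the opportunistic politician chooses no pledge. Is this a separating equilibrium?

Under separation the donor infers type exactly: pledge → committed (pays 247), no pledge → opportunistic (pays 114).
Committed: pledge gives 247 − 69 = 178; no pledge gives 114 − 32 = 82. No deviation. ✓
Opportunistic: no pledge gives 114 − 34 = 80; pledge gives 247 − 78 = 169. Would deviate. ✗

No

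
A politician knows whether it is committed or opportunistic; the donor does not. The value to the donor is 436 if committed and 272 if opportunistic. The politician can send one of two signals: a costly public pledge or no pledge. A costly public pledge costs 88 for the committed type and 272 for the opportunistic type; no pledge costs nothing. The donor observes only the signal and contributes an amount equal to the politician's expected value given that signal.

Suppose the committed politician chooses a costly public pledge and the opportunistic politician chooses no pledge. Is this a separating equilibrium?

Yes

If types separate, pledge earns payment 436 and no pledge earns 272.
Committed: pledge gives 436 − 88 = 348; no pledge gives 272 − 0 = 272. No deviation. ✓
Opportunistic: no pledge gives 272 − 0 = 272; pledge gives 436 − 272 = 164. No deviation. ✓
Both incentive constraints hold.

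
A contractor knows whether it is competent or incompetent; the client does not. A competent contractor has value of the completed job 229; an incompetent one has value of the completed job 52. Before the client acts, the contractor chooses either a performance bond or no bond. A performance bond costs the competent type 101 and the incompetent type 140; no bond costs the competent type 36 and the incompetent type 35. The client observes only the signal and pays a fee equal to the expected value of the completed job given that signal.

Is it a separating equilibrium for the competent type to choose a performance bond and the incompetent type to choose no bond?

If types separate, bond earns payment 229 and no bond earns 52.
Competent: bond gives 229 − 101 = 128; no bond gives 52 − 36 = 16. No deviation. ✓
Incompetent: no bond gives 52 − 35 = 17; bond gives 229 − 140 = 89. Would deviate. ✗

No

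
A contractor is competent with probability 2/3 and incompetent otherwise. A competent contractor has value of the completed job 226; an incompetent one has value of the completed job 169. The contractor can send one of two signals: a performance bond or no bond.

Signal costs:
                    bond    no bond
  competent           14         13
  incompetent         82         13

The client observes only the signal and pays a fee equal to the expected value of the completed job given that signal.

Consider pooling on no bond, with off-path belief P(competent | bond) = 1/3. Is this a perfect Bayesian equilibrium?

At the pooled signal (no bond) the client holds the prior 2/3 and pays 2/3·226 + 1/3·169 = 207. Off-path (bond) belief 1/3 gives 1/3·226 + 2/3·169 = 188.
Competent: no bond gives 207 − 13 = 194; bond gives 188 − 14 = 174. Stays. ✓
Incompetent: no bond gives 207 − 13 = 194; bond gives 188 − 82 = 106. Stays. ✓

Yes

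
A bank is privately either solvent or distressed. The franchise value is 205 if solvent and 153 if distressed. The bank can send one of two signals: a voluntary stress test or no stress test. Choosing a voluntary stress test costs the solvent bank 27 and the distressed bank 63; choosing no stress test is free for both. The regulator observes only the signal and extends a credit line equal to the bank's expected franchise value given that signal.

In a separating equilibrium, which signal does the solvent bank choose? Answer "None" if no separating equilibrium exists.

stress test

Try solvent → stress test, distressed → no stress test:
  Under separation the regulator infers type exactly: stress test → solvent (pays 205), no stress test → distressed (pays 153).
  Solvent: stress test gives 205 − 27 = 178; no stress test gives 153 − 0 = 153. No deviation. ✓
  Distressed: no stress test gives 153 − 0 = 153; stress test gives 205 − 63 = 142. No deviation. ✓
Both hold — the solvent type sends stress test.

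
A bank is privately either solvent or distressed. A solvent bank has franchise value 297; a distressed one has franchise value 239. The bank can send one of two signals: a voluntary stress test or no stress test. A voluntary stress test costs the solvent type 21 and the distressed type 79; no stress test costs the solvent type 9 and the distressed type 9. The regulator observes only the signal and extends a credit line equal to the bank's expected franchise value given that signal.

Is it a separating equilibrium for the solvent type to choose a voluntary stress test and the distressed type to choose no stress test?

Yes

If types separate, stress test earns payment 297 and no stress test earns 239.
Solvent: stress test gives 297 − 21 = 276; no stress test gives 239 − 9 = 230. No deviation. ✓
Distressed: no stress test gives 239 − 9 = 230; stress test gives 297 − 79 = 218. No deviation. ✓
Both incentive constraints hold.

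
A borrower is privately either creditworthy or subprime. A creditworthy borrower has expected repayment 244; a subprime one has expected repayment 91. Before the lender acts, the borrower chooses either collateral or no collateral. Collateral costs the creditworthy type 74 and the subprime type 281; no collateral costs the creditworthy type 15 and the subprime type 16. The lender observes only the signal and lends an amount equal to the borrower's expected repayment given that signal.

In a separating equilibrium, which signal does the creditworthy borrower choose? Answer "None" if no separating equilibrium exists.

Try creditworthy → collateral, subprime → no collateral:
  If types separate, collateral earns payment 244 and no collateral earns 91.
  Creditworthy: collateral gives 244 − 74 = 170; no collateral gives 91 − 15 = 76. No deviation. ✓
  Subprime: no collateral gives 91 − 16 = 75; collateral gives 244 − 281 = -37. No deviation. ✓
Both hold — the creditworthy type sends collateral.

collateral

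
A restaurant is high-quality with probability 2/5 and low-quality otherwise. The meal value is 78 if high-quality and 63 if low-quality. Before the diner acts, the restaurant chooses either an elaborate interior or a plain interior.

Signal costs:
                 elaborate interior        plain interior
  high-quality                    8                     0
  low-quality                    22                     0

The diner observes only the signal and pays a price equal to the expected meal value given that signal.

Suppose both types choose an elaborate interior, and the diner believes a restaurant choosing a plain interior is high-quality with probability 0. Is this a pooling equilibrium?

No

At the pooled signal (elaborate interior) the diner holds the prior 2/5 and pays 2/5·78 + 3/5·63 = 69. Off-path (plain interior) belief 0 gives 0·78 + 1·63 = 63.
High-quality: elaborate interior gives 69 − 8 = 61; plain interior gives 63 − 0 = 63. Deviates. ✗
Low-quality: elaborate interior gives 69 − 22 = 47; plain interior gives 63 − 0 = 63. Deviates. ✗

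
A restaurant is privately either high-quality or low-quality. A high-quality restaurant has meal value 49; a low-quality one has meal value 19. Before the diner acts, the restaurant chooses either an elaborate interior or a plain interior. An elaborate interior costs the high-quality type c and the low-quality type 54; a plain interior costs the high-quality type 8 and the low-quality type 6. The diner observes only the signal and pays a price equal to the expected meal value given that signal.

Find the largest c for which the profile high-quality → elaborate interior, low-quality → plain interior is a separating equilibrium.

Under separation: elaborate interior → high-quality (pays 49); plain interior → low-quality (pays 19).
Low-quality: 19 − 6 = 13 ≥ 49 − 54 = -5. Holds regardless of c. ✓
High-quality: 49 − c ≥ 19 − 8, so c ≤ 49 − 11 = 38.

38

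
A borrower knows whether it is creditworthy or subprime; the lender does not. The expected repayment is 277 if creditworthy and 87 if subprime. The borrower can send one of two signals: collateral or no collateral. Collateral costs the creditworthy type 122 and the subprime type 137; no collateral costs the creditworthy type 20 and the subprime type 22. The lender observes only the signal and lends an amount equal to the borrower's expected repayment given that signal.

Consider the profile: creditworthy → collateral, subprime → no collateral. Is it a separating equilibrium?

No

If types separate, collateral earns payment 277 and no collateral earns 87.
Creditworthy: collateral gives 277 − 122 = 155; no collateral gives 87 − 20 = 67. No deviation. ✓
Subprime: no collateral gives 87 − 22 = 65; collateral gives 277 − 137 = 140. Would deviate. ✗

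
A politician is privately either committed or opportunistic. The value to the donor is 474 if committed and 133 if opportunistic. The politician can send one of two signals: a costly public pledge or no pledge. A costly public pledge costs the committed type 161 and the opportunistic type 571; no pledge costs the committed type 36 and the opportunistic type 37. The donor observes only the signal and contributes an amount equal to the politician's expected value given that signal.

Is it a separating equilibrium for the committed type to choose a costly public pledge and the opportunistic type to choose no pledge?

If types separate, pledge earns payment 474 and no pledge earns 133.
Committed: pledge gives 474 − 161 = 313; no pledge gives 133 − 36 = 97. No deviation. ✓
Opportunistic: no pledge gives 133 − 37 = 96; pledge gives 474 − 571 = -97. No deviation. ✓
Neither type gains from mimicking the other.

Yes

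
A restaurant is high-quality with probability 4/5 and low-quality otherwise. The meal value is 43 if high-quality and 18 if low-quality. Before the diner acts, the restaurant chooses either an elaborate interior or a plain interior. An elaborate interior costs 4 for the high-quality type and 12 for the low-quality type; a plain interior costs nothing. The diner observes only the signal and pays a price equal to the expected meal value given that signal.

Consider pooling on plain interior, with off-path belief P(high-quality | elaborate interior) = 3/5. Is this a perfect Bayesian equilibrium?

At the pooled signal (plain interior) the diner holds the prior 4/5 and pays 4/5·43 + 1/5·18 = 38. Off-path (elaborate interior) belief 3/5 gives 3/5·43 + 2/5·18 = 33.
High-quality: plain interior gives 38 − 0 = 38; elaborate interior gives 33 − 4 = 29. Stays. ✓
Low-quality: plain interior gives 38 − 0 = 38; elaborate interior gives 33 − 12 = 21. Stays. ✓

Yes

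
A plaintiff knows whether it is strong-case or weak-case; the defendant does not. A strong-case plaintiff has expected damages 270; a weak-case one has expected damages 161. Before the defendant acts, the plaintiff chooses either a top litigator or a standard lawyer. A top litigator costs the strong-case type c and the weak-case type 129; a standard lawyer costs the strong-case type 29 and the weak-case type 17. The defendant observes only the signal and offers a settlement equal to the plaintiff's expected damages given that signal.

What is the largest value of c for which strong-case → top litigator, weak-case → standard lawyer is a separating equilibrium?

138

Under separation: top litigator → strong-case (pays 270); standard lawyer → weak-case (pays 161).
Weak-case: 161 − 17 = 144 ≥ 270 − 129 = 141. Holds regardless of c. ✓
Strong-case: 270 − c ≥ 161 − 29, so c ≤ 270 − 132 = 138.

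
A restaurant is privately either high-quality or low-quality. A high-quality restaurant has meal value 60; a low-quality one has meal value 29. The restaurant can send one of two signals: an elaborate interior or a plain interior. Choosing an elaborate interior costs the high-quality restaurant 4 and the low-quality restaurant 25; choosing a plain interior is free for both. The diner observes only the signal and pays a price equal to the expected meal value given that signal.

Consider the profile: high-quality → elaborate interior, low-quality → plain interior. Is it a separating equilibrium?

No

Under separation the diner infers type exactly: elaborate interior → high-quality (pays 60), plain interior → low-quality (pays 29).
High-quality: elaborate interior gives 60 − 4 = 56; plain interior gives 29 − 0 = 29. No deviation. ✓
Low-quality: plain interior gives 29 − 0 = 29; elaborate interior gives 60 − 25 = 35. Would deviate. ✗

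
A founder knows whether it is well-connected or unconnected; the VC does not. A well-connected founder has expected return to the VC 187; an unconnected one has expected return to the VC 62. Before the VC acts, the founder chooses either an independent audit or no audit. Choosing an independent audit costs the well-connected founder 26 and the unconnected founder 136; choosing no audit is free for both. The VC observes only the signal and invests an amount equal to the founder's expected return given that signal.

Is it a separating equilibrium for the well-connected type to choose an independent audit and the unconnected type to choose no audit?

Yes

If types separate, audit earns payment 187 and no audit earns 62.
Well-connected: audit gives 187 − 26 = 161; no audit gives 62 − 0 = 62. No deviation. ✓
Unconnected: no audit gives 62 − 0 = 62; audit gives 187 − 136 = 51. No deviation. ✓
Neither type gains from mimicking the other.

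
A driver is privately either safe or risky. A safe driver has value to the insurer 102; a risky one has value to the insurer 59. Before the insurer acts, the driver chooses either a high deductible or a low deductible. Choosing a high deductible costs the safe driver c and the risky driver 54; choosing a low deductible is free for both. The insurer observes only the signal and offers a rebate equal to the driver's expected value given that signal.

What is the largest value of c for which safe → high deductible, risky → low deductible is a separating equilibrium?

Under separation: high deductible → safe (pays 102); low deductible → risky (pays 59).
Risky: 59 − 0 = 59 ≥ 102 − 54 = 48. Holds regardless of c. ✓
Safe: 102 − c ≥ 59 − 0, so c ≤ 102 − 59 = 43.

43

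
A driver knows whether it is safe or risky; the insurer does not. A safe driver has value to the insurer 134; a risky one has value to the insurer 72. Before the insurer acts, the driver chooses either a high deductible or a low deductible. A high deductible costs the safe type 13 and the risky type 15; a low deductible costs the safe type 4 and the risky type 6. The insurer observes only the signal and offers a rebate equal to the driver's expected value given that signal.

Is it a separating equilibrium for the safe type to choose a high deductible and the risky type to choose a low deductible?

No

If types separate, high deductible earns payment 134 and low deductible earns 72.
Safe: high deductible gives 134 − 13 = 121; low deductible gives 72 − 4 = 68. No deviation. ✓
Risky: low deductible gives 72 − 6 = 66; high deductible gives 134 − 15 = 119. Would deviate. ✗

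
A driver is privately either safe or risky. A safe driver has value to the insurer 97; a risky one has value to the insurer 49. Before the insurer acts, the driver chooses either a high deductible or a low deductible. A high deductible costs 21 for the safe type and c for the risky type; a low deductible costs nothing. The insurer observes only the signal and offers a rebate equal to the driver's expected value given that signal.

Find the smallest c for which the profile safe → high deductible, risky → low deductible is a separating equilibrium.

48

Under separation: high deductible → safe (pays 97); low deductible → risky (pays 49).
Safe: 97 − 21 = 76 ≥ 49 − 0 = 49. Holds regardless of c. ✓
Risky: 49 − 0 ≥ 97 − c, so c ≥ 97 − 49 = 48.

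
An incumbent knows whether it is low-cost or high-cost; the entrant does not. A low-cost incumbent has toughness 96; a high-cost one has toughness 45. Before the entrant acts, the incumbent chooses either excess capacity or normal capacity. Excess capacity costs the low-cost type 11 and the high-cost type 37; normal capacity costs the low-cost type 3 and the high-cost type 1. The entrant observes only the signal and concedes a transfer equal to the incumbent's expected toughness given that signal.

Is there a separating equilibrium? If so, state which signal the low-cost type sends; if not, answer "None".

Try low-cost → excess capacity, high-cost → normal capacity:
  Under separation the entrant infers type exactly: excess capacity → low-cost (pays 96), normal capacity → high-cost (pays 45).
  Low-cost: excess capacity gives 96 − 11 = 85; normal capacity gives 45 − 3 = 42. No deviation. ✓
  High-cost: normal capacity gives 45 − 1 = 44; excess capacity gives 96 − 37 = 59. Would deviate. ✗
Try low-cost → normal capacity, high-cost → excess capacity:
  Under separation the entrant infers type exactly: normal capacity → low-cost (pays 96), excess capacity → high-cost (pays 45).
  Low-cost: normal capacity gives 96 − 3 = 93; excess capacity gives 45 − 11 = 34. No deviation. ✓
  High-cost: excess capacity gives 45 − 37 = 8; normal capacity gives 96 − 1 = 95. Would deviate. ✗
Neither assignment is incentive-compatible.

None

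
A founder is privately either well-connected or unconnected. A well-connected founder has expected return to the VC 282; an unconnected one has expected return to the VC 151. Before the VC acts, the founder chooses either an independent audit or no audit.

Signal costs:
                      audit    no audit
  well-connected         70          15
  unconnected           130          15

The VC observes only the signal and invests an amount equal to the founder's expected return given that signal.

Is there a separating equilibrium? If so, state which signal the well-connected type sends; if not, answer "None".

Try well-connected → audit, unconnected → no audit:
  If types separate, audit earns payment 282 and no audit earns 151.
  Well-connected: audit gives 282 − 70 = 212; no audit gives 151 − 15 = 136. No deviation. ✓
  Unconnected: no audit gives 151 − 15 = 136; audit gives 282 − 130 = 152. Would deviate. ✗
Try well-connected → no audit, unconnected → audit:
  If types separate, no audit earns payment 282 and audit earns 151.
  Well-connected: no audit gives 282 − 15 = 267; audit gives 151 − 70 = 81. No deviation. ✓
  Unconnected: audit gives 151 − 130 = 21; no audit gives 282 − 15 = 267. Would deviate. ✗
Neither assignment is incentive-compatible.

None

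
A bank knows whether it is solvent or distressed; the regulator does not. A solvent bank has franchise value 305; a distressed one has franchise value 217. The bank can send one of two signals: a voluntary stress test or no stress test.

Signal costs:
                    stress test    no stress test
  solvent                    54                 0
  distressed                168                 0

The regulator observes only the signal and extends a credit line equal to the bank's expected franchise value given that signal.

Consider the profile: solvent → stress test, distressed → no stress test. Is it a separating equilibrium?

Yes

Under separation the regulator infers type exactly: stress test → solvent (pays 305), no stress test → distressed (pays 217).
Solvent: stress test gives 305 − 54 = 251; no stress test gives 217 − 0 = 217. No deviation. ✓
Distressed: no stress test gives 217 − 0 = 217; stress test gives 305 − 168 = 137. No deviation. ✓
Both incentive constraints hold.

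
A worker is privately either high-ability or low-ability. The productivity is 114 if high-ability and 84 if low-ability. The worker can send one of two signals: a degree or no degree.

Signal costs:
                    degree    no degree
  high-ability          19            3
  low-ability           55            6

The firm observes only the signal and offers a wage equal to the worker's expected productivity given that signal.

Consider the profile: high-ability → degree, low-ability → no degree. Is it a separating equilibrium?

Yes

If types separate, degree earns payment 114 and no degree earns 84.
High-ability: degree gives 114 − 19 = 95; no degree gives 84 − 3 = 81. No deviation. ✓
Low-ability: no degree gives 84 − 6 = 78; degree gives 114 − 55 = 59. No deviation. ✓
Both incentive constraints hold.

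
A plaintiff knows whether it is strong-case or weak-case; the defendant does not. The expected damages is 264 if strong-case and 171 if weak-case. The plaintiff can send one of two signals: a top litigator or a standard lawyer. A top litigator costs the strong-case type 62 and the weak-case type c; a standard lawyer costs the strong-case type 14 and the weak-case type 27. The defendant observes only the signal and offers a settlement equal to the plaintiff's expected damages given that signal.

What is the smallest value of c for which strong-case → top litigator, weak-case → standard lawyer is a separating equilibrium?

Under separation: top litigator → strong-case (pays 264); standard lawyer → weak-case (pays 171).
Strong-case: 264 − 62 = 202 ≥ 171 − 14 = 157. Holds regardless of c. ✓
Weak-case: 171 − 27 ≥ 264 − c, so c ≥ 264 − 144 = 120.

120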